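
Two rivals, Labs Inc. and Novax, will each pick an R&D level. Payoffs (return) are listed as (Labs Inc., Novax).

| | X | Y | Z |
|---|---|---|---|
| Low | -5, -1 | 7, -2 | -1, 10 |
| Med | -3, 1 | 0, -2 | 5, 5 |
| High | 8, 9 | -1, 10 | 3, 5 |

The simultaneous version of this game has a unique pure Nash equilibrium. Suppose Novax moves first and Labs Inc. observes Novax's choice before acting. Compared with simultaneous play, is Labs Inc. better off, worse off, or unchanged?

Solve by backward induction (Novax leads).
- X: BR = High, leader payoff 9.
- Y: BR = Low, leader payoff -2.
- Z: BR = Med, leader payoff 5.
Maximizing over 9, -2, 5, Novax chooses X. Subgame-perfect outcome: (High, X) with payoffs (8, 9).
Now find the simultaneous Nash equilibrium.
Labs Inc.'s best replies: X→High; Y→Low; Z→Med.
Novax's best replies: Low→Z; Med→Z; High→Y.
Only (Med, Z) has each player best-responding; Nash payoffs (5, 5).
Labs Inc. earns 8 sequentially versus 5 at the Nash outcome: better off.

better off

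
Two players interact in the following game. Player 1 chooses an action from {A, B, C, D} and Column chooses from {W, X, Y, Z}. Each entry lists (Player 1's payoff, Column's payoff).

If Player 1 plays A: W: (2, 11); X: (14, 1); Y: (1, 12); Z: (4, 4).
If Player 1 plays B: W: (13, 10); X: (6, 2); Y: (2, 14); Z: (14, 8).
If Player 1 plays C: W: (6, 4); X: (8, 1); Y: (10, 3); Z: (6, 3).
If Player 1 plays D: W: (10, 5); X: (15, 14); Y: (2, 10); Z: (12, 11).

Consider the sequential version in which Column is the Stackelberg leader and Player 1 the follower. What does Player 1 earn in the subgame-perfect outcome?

15

Work backward from Player 1's decision.
- W → Player 1 plays B (best of 2, 13, 6, 10); Column gets 10.
- X → Player 1 plays D (best of 14, 6, 8, 15); Column gets 14.
- Y → Player 1 plays C (best of 1, 2, 10, 2); Column gets 3.
- Z → Player 1 plays B (best of 4, 14, 6, 12); Column gets 8.
Maximizing over 10, 14, 3, 8, Column chooses X. Subgame-perfect outcome: (D, X) with payoffs (15, 14).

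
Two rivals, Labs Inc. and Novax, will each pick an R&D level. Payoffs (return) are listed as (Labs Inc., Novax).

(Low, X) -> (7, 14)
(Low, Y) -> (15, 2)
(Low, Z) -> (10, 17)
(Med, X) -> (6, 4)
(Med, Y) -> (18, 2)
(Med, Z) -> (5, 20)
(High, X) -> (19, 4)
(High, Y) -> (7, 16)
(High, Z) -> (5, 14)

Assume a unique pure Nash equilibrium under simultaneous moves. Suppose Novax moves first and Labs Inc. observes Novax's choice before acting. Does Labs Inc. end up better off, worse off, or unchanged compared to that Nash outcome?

Backward induction with Novax moving first.
- X: BR = High, leader payoff 4.
- Y: BR = Med, leader payoff 2.
- Z: BR = Low, leader payoff 17.
Novax's induced payoffs are 4, 2, 17, so Novax commits to Z. Subgame-perfect outcome: (Low, Z) with payoffs (10, 17).
For the simultaneous game, intersect best replies.
Labs Inc.'s best replies: X→High; Y→Med; Z→Low.
Novax's best replies: Low→Z; Med→Z; High→Y.
The unique mutual best reply is (Low, Z), giving (10, 17).
Labs Inc. earns 10 sequentially versus 10 at the Nash outcome: unchanged.

unchanged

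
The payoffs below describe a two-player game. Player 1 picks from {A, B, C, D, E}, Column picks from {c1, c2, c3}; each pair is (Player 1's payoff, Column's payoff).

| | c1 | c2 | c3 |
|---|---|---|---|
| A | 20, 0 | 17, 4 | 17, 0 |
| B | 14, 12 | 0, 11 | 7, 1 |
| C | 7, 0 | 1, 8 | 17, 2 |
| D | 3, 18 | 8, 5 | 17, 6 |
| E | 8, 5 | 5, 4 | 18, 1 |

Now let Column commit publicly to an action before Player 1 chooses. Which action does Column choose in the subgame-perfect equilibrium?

c2

Work backward from Player 1's decision.
- c1: BR = A, leader payoff 0.
- c2: BR = A, leader payoff 4.
- c3: BR = E, leader payoff 1.
Among 0, 4, 1, the best is 4 at c2. Subgame-perfect outcome: (A, c2) with payoffs (17, 4).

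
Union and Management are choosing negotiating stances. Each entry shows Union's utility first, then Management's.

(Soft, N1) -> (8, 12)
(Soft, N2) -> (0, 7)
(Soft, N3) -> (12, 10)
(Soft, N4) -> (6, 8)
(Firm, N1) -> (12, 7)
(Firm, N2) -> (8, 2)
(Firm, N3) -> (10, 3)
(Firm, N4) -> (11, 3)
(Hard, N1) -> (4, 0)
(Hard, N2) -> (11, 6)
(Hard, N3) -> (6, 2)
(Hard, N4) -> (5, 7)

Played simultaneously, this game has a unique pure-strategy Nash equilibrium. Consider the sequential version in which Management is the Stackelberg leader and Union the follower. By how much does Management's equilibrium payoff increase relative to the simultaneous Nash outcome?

3

Work backward from Union's decision.
- N1: Union compares 8, 12, 4 and picks Firm; Management would get 7.
- N2: Union compares 0, 8, 11 and picks Hard; Management would get 6.
- N3: Union compares 12, 10, 6 and picks Soft; Management would get 10.
- N4: Union compares 6, 11, 5 and picks Firm; Management would get 3.
Among 7, 6, 10, 3, the best is 10 at N3. Subgame-perfect outcome: (Soft, N3) with payoffs (12, 10).
Under simultaneous play:
Union's best replies: N1→Firm; N2→Hard; N3→Soft; N4→Firm.
Management's best replies: Soft→N1; Firm→N1; Hard→N4.
Only (Firm, N1) has each player best-responding; Nash payoffs (12, 7).
Management's commitment gain: 10 − 7 = 3.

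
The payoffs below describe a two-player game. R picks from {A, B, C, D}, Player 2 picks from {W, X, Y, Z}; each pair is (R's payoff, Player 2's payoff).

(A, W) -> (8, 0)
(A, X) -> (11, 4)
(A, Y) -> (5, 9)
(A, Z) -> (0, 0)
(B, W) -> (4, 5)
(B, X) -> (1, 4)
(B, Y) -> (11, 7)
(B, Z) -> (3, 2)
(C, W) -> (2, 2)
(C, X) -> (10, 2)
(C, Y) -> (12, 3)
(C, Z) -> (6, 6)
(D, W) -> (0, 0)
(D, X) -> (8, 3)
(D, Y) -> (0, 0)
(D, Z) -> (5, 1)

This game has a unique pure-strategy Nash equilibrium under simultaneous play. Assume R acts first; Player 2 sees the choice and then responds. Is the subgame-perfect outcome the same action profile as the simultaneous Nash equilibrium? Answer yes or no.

Solve by backward induction (R leads).
- A: Player 2 compares 0, 4, 9, 0 and picks Y; R would get 5.
- B: Player 2 compares 5, 4, 7, 2 and picks Y; R would get 11.
- C: Player 2 compares 2, 2, 3, 6 and picks Z; R would get 6.
- D: Player 2 compares 0, 3, 0, 1 and picks X; R would get 8.
Maximizing over 5, 11, 6, 8, R chooses B. Subgame-perfect outcome: (B, Y) with payoffs (11, 7).
Under simultaneous play:
R's best replies: W→A; X→A; Y→C; Z→C.
Player 2's best replies: A→Y; B→Y; C→Z; D→X.
Only (C, Z) has each player best-responding; Nash payoffs (6, 6).
Sequential outcome (B, Y) differs from the Nash profile (C, Z).

no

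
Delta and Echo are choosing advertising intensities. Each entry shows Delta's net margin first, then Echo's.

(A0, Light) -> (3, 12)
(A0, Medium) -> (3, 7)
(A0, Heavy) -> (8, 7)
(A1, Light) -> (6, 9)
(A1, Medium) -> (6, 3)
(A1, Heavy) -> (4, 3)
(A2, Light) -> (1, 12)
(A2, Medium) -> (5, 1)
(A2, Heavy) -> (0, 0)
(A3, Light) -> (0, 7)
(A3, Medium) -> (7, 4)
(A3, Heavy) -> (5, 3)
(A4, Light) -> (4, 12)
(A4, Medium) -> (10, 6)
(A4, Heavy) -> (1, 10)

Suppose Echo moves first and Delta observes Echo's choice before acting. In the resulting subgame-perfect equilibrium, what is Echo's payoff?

Solve by backward induction (Echo leads).
- Light: BR = A1, leader payoff 9.
- Medium: BR = A4, leader payoff 6.
- Heavy: BR = A0, leader payoff 7.
Maximizing over 9, 6, 7, Echo chooses Light. Subgame-perfect outcome: (A1, Light) with payoffs (6, 9).

9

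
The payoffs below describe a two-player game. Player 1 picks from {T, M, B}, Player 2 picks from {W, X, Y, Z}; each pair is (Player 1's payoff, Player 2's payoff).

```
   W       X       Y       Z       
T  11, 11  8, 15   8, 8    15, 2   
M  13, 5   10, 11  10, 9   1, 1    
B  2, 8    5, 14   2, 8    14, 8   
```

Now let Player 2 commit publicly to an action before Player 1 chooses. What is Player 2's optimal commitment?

Solve by backward induction (Player 2 leads).
- W: Player 1 compares 11, 13, 2 and picks M; Player 2 would get 5.
- X: Player 1 compares 8, 10, 5 and picks M; Player 2 would get 11.
- Y: Player 1 compares 8, 10, 2 and picks M; Player 2 would get 9.
- Z: Player 1 compares 15, 1, 14 and picks T; Player 2 would get 2.
Maximizing over 5, 11, 9, 2, Player 2 chooses X. Subgame-perfect outcome: (M, X) with payoffs (10, 11).

X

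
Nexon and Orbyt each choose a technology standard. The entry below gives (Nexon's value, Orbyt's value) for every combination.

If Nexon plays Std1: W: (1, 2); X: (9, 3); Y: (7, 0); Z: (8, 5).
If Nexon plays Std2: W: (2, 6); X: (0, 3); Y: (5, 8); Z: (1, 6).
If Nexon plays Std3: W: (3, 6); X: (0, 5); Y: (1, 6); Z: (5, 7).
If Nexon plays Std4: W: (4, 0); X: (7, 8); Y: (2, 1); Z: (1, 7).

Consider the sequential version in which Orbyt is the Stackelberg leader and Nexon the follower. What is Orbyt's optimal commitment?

Z

Solve by backward induction (Orbyt leads).
- W: Nexon compares 1, 2, 3, 4 and picks Std4; Orbyt would get 0.
- X: Nexon compares 9, 0, 0, 7 and picks Std1; Orbyt would get 3.
- Y: Nexon compares 7, 5, 1, 2 and picks Std1; Orbyt would get 0.
- Z: Nexon compares 8, 1, 5, 1 and picks Std1; Orbyt would get 5.
Orbyt's induced payoffs are 0, 3, 0, 5, so Orbyt commits to Z. Subgame-perfect outcome: (Std1, Z) with payoffs (8, 5).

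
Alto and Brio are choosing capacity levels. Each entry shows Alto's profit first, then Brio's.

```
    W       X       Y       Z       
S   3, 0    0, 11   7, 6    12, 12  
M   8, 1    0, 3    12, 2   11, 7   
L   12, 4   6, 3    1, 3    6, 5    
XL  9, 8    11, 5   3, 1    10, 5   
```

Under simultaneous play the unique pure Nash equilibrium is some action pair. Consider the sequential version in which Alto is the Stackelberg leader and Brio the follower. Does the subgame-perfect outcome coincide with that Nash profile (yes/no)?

yes

Backward induction with Alto moving first.
- S: Brio compares 0, 11, 6, 12 and picks Z; Alto would get 12.
- M: Brio compares 1, 3, 2, 7 and picks Z; Alto would get 11.
- L: Brio compares 4, 3, 3, 5 and picks Z; Alto would get 6.
- XL: Brio compares 8, 5, 1, 5 and picks W; Alto would get 9.
Alto's induced payoffs are 12, 11, 6, 9, so Alto commits to S. Subgame-perfect outcome: (S, Z) with payoffs (12, 12).
For the simultaneous game, intersect best replies.
Alto's best replies: W→L; X→XL; Y→M; Z→S.
Brio's best replies: S→Z; M→Z; L→Z; XL→W.
The unique mutual best reply is (S, Z), giving (12, 12).
Sequential outcome (S, Z) coincides with the Nash profile (S, Z).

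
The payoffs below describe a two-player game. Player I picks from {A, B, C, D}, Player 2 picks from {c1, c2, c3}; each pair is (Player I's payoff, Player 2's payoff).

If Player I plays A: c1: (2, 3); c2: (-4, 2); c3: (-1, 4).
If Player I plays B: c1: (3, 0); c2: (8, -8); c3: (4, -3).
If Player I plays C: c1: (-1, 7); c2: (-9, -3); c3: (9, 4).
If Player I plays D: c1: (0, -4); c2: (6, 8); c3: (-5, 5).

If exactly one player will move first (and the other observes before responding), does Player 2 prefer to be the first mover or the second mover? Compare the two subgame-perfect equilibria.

second

If Player I leads: Player 2's best replies are A→c3, B→c1, C→c1, D→c2; Player I's induced payoffs -1, 3, -1, 6; outcome (D, c2), payoffs (6, 8).
If Player 2 leads: Player I's best replies are c1→B, c2→B, c3→C; Player 2's induced payoffs 0, -8, 4; outcome (C, c3), payoffs (9, 4).
Player 2 gets 4 moving first and 8 moving second, so Player 2 prefers to move second.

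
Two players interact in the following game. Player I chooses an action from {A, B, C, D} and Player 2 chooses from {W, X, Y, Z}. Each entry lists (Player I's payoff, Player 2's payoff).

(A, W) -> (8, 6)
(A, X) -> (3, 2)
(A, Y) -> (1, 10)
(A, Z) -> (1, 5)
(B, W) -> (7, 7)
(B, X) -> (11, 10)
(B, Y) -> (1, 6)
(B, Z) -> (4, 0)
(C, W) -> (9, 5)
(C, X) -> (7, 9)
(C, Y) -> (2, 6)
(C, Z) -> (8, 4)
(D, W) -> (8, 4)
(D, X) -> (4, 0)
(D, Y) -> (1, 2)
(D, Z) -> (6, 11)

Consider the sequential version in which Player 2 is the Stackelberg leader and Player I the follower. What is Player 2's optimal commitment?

Solve by backward induction (Player 2 leads).
- W: BR = C, leader payoff 5.
- X: BR = B, leader payoff 10.
- Y: BR = C, leader payoff 6.
- Z: BR = C, leader payoff 4.
Among 5, 10, 6, 4, the best is 10 at X. Subgame-perfect outcome: (B, X) with payoffs (11, 10).

X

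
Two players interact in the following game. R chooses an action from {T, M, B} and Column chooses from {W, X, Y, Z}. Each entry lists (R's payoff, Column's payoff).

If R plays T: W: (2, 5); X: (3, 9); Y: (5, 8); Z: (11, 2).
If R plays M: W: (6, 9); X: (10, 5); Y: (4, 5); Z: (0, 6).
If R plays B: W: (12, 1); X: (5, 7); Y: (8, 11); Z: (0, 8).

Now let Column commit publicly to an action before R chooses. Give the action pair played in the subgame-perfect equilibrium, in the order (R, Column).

(B, Y)

Backward induction with Column moving first.
- W → R plays B (best of 2, 6, 12); Column gets 1.
- X → R plays M (best of 3, 10, 5); Column gets 5.
- Y → R plays B (best of 5, 4, 8); Column gets 11.
- Z → R plays T (best of 11, 0, 0); Column gets 2.
Column's induced payoffs are 1, 5, 11, 2, so Column commits to Y. Subgame-perfect outcome: (B, Y) with payoffs (8, 11).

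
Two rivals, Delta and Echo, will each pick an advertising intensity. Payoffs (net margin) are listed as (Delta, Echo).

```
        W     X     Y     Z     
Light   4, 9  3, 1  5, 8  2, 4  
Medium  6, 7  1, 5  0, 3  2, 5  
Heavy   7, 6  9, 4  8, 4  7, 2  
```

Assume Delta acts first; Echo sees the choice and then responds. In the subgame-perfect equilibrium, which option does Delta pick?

Work backward from Echo's decision.
- Light: BR = W, leader payoff 4.
- Medium: BR = W, leader payoff 6.
- Heavy: BR = W, leader payoff 7.
Maximizing over 4, 6, 7, Delta chooses Heavy. Subgame-perfect outcome: (Heavy, W) with payoffs (7, 6).

Heavy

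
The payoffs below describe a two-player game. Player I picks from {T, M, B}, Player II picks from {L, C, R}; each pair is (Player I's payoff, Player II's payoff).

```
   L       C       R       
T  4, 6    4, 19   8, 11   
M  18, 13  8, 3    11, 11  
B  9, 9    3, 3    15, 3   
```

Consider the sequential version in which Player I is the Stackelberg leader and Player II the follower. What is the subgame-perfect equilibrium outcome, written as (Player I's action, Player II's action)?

(M, L)

Player II best-responds to each possible Player I move:
- T → Player II plays C (best of 6, 19, 11); Player I gets 4.
- M → Player II plays L (best of 13, 3, 11); Player I gets 18.
- B → Player II plays L (best of 9, 3, 3); Player I gets 9.
Among 4, 18, 9, the best is 18 at M. Subgame-perfect outcome: (M, L) with payoffs (18, 13).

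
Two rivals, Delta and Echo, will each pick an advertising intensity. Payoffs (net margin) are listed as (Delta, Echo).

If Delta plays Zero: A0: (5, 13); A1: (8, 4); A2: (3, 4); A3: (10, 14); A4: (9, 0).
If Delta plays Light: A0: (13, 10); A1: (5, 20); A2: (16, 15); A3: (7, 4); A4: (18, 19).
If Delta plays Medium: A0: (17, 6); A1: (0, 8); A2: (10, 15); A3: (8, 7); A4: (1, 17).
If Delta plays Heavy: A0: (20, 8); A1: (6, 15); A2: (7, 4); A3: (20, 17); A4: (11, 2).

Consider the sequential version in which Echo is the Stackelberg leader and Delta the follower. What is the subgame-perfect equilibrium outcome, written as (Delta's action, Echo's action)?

(Light, A4)

Delta best-responds to each possible Echo move:
- A0: Delta compares 5, 13, 17, 20 and picks Heavy; Echo would get 8.
- A1: Delta compares 8, 5, 0, 6 and picks Zero; Echo would get 4.
- A2: Delta compares 3, 16, 10, 7 and picks Light; Echo would get 15.
- A3: Delta compares 10, 7, 8, 20 and picks Heavy; Echo would get 17.
- A4: Delta compares 9, 18, 1, 11 and picks Light; Echo would get 19.
Maximizing over 8, 4, 15, 17, 19, Echo chooses A4. Subgame-perfect outcome: (Light, A4) with payoffs (18, 19).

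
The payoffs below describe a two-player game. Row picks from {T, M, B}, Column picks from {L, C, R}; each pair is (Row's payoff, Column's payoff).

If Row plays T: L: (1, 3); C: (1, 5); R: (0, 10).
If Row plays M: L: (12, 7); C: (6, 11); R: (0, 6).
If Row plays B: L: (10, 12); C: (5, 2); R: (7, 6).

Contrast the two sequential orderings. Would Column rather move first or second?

If Row leads: Column's best replies are T→R, M→C, B→L; Row's induced payoffs 0, 6, 10; outcome (B, L), payoffs (10, 12).
If Column leads: Row's best replies are L→M, C→M, R→B; Column's induced payoffs 7, 11, 6; outcome (M, C), payoffs (6, 11).
Column gets 11 moving first and 12 moving second, so Column prefers to move second.

second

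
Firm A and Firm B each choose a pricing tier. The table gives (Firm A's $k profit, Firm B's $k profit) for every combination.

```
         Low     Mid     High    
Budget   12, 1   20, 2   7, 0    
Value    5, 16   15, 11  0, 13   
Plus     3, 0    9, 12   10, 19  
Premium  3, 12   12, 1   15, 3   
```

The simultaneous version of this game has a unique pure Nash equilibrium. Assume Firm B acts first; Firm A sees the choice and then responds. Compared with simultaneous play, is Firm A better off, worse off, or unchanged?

worse off

Work backward from Firm A's decision.
- Low → Firm A plays Budget (best of 12, 5, 3, 3); Firm B gets 1.
- Mid → Firm A plays Budget (best of 20, 15, 9, 12); Firm B gets 2.
- High → Firm A plays Premium (best of 7, 0, 10, 15); Firm B gets 3.
Maximizing over 1, 2, 3, Firm B chooses High. Subgame-perfect outcome: (Premium, High) with payoffs (15, 3).
For the simultaneous game, intersect best replies.
Firm A's best replies: Low→Budget; Mid→Budget; High→Premium.
Firm B's best replies: Budget→Mid; Value→Low; Plus→High; Premium→Low.
The unique mutual best reply is (Budget, Mid), giving (20, 2).
Firm A earns 15 sequentially versus 20 at the Nash outcome: worse off.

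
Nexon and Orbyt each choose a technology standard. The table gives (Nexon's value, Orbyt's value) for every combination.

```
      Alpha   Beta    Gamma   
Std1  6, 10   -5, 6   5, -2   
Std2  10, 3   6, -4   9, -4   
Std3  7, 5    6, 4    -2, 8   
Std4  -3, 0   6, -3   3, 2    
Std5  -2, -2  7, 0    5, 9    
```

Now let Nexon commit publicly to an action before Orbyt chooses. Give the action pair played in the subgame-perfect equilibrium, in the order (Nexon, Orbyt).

(Std2, Alpha)

Solve by backward induction (Nexon leads).
- Std1: Orbyt compares 10, 6, -2 and picks Alpha; Nexon would get 6.
- Std2: Orbyt compares 3, -4, -4 and picks Alpha; Nexon would get 10.
- Std3: Orbyt compares 5, 4, 8 and picks Gamma; Nexon would get -2.
- Std4: Orbyt compares 0, -3, 2 and picks Gamma; Nexon would get 3.
- Std5: Orbyt compares -2, 0, 9 and picks Gamma; Nexon would get 5.
Maximizing over 6, 10, -2, 3, 5, Nexon chooses Std2. Subgame-perfect outcome: (Std2, Alpha) with payoffs (10, 3).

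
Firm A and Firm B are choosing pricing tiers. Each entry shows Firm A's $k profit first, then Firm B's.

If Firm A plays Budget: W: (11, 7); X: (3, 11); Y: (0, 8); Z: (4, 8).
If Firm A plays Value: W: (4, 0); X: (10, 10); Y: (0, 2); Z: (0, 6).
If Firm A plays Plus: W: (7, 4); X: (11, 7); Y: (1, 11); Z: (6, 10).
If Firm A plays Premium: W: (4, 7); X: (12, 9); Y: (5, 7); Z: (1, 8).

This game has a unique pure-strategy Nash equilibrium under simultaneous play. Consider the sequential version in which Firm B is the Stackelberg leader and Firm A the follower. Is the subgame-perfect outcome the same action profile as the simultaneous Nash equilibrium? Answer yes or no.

Solve by backward induction (Firm B leads).
- W → Firm A plays Budget (best of 11, 4, 7, 4); Firm B gets 7.
- X → Firm A plays Premium (best of 3, 10, 11, 12); Firm B gets 9.
- Y → Firm A plays Premium (best of 0, 0, 1, 5); Firm B gets 7.
- Z → Firm A plays Plus (best of 4, 0, 6, 1); Firm B gets 10.
Among 7, 9, 7, 10, the best is 10 at Z. Subgame-perfect outcome: (Plus, Z) with payoffs (6, 10).
For the simultaneous game, intersect best replies.
Firm A's best replies: W→Budget; X→Premium; Y→Premium; Z→Plus.
Firm B's best replies: Budget→X; Value→X; Plus→Y; Premium→X.
The unique mutual best reply is (Premium, X), giving (12, 9).
Sequential outcome (Plus, Z) differs from the Nash profile (Premium, X).

no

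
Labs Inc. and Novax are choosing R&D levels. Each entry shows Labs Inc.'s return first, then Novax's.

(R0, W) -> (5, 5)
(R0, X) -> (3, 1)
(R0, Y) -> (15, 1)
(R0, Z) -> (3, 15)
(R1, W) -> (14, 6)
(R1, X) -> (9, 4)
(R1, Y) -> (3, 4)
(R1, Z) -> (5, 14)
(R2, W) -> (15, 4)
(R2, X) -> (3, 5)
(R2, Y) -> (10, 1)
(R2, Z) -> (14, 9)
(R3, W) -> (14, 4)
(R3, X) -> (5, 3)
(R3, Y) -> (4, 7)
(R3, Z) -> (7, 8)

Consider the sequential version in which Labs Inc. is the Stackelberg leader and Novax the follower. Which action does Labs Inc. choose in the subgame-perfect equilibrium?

R2

Solve by backward induction (Labs Inc. leads).
- R0: BR = Z, leader payoff 3.
- R1: BR = Z, leader payoff 5.
- R2: BR = Z, leader payoff 14.
- R3: BR = Z, leader payoff 7.
Among 3, 5, 14, 7, the best is 14 at R2. Subgame-perfect outcome: (R2, Z) with payoffs (14, 9).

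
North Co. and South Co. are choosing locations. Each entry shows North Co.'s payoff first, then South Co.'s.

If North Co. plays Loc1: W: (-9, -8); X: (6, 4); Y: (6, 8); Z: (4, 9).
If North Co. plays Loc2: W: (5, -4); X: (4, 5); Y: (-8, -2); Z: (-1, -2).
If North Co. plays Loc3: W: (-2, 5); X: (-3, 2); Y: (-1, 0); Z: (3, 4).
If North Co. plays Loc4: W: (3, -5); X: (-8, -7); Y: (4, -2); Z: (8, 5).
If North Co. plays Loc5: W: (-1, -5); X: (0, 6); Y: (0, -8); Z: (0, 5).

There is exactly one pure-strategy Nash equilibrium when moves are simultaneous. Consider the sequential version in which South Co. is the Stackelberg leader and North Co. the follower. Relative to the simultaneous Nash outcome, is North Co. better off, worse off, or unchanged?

worse off

North Co. best-responds to each possible South Co. move:
- W → North Co. plays Loc2 (best of -9, 5, -2, 3, -1); South Co. gets -4.
- X → North Co. plays Loc1 (best of 6, 4, -3, -8, 0); South Co. gets 4.
- Y → North Co. plays Loc1 (best of 6, -8, -1, 4, 0); South Co. gets 8.
- Z → North Co. plays Loc4 (best of 4, -1, 3, 8, 0); South Co. gets 5.
Maximizing over -4, 4, 8, 5, South Co. chooses Y. Subgame-perfect outcome: (Loc1, Y) with payoffs (6, 8).
Now find the simultaneous Nash equilibrium.
North Co.'s best replies: W→Loc2; X→Loc1; Y→Loc1; Z→Loc4.
South Co.'s best replies: Loc1→Z; Loc2→X; Loc3→W; Loc4→Z; Loc5→X.
Only (Loc4, Z) has each player best-responding; Nash payoffs (8, 5).
North Co. earns 6 sequentially versus 8 at the Nash outcome: worse off.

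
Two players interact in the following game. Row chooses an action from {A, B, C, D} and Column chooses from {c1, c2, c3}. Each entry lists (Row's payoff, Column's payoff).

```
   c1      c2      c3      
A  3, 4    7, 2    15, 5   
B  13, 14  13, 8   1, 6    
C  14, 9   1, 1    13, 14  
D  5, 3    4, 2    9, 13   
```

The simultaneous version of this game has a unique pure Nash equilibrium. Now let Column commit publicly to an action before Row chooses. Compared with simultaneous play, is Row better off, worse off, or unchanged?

worse off

Backward induction with Column moving first.
- c1: Row compares 3, 13, 14, 5 and picks C; Column would get 9.
- c2: Row compares 7, 13, 1, 4 and picks B; Column would get 8.
- c3: Row compares 15, 1, 13, 9 and picks A; Column would get 5.
Among 9, 8, 5, the best is 9 at c1. Subgame-perfect outcome: (C, c1) with payoffs (14, 9).
For the simultaneous game, intersect best replies.
Row's best replies: c1→C; c2→B; c3→A.
Column's best replies: A→c3; B→c1; C→c3; D→c3.
The unique mutual best reply is (A, c3), giving (15, 5).
Row earns 14 sequentially versus 15 at the Nash outcome: worse off.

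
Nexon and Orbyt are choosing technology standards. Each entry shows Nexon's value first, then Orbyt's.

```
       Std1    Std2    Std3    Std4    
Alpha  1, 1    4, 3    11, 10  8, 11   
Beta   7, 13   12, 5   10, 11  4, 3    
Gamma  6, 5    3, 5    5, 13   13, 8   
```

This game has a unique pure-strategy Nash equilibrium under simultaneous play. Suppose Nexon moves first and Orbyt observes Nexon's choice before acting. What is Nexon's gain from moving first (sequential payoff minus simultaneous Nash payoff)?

1

Orbyt best-responds to each possible Nexon move:
- Alpha → Orbyt plays Std4 (best of 1, 3, 10, 11); Nexon gets 8.
- Beta → Orbyt plays Std1 (best of 13, 5, 11, 3); Nexon gets 7.
- Gamma → Orbyt plays Std3 (best of 5, 5, 13, 8); Nexon gets 5.
Nexon's induced payoffs are 8, 7, 5, so Nexon commits to Alpha. Subgame-perfect outcome: (Alpha, Std4) with payoffs (8, 11).
Under simultaneous play:
Nexon's best replies: Std1→Beta; Std2→Beta; Std3→Alpha; Std4→Gamma.
Orbyt's best replies: Alpha→Std4; Beta→Std1; Gamma→Std3.
The unique mutual best reply is (Beta, Std1), giving (7, 13).
Nexon's commitment gain: 8 − 7 = 1.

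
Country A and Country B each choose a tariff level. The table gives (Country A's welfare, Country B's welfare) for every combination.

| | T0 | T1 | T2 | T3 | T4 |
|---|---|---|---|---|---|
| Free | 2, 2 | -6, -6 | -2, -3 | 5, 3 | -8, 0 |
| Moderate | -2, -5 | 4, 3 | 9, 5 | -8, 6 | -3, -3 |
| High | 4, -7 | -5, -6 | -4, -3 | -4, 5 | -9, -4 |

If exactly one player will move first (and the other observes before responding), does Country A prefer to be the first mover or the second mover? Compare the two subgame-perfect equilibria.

second

If Country A leads: Country B's best replies are Free→T3, Moderate→T3, High→T3; Country A's induced payoffs 5, -8, -4; outcome (Free, T3), payoffs (5, 3).
If Country B leads: Country A's best replies are T0→High, T1→Moderate, T2→Moderate, T3→Free, T4→Moderate; Country B's induced payoffs -7, 3, 5, 3, -3; outcome (Moderate, T2), payoffs (9, 5).
Country A gets 5 moving first and 9 moving second, so Country A prefers to move second.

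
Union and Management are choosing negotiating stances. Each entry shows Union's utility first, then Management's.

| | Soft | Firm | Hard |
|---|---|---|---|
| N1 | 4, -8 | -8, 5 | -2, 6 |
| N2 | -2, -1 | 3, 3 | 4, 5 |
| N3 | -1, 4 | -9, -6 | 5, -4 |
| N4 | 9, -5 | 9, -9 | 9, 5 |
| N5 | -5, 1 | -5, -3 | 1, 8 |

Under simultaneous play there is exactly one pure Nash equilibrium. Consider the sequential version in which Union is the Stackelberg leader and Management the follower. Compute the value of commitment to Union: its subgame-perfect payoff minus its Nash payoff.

Management best-responds to each possible Union move:
- N1 → Management plays Hard (best of -8, 5, 6); Union gets -2.
- N2 → Management plays Hard (best of -1, 3, 5); Union gets 4.
- N3 → Management plays Soft (best of 4, -6, -4); Union gets -1.
- N4 → Management plays Hard (best of -5, -9, 5); Union gets 9.
- N5 → Management plays Hard (best of 1, -3, 8); Union gets 1.
Maximizing over -2, 4, -1, 9, 1, Union chooses N4. Subgame-perfect outcome: (N4, Hard) with payoffs (9, 5).
Under simultaneous play:
Union's best replies: Soft→N4; Firm→N4; Hard→N4.
Management's best replies: N1→Hard; N2→Hard; N3→Soft; N4→Hard; N5→Hard.
Only (N4, Hard) has each player best-responding; Nash payoffs (9, 5).
Union's commitment gain: 9 − 9 = 0.

0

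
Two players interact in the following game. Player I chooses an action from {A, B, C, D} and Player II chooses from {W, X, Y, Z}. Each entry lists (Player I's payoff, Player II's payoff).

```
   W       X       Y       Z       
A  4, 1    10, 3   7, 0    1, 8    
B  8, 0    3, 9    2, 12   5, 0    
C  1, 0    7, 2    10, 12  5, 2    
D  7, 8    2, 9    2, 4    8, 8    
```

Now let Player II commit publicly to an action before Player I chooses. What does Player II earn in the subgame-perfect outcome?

Backward induction with Player II moving first.
- W: Player I compares 4, 8, 1, 7 and picks B; Player II would get 0.
- X: Player I compares 10, 3, 7, 2 and picks A; Player II would get 3.
- Y: Player I compares 7, 2, 10, 2 and picks C; Player II would get 12.
- Z: Player I compares 1, 5, 5, 8 and picks D; Player II would get 8.
Maximizing over 0, 3, 12, 8, Player II chooses Y. Subgame-perfect outcome: (C, Y) with payoffs (10, 12).

12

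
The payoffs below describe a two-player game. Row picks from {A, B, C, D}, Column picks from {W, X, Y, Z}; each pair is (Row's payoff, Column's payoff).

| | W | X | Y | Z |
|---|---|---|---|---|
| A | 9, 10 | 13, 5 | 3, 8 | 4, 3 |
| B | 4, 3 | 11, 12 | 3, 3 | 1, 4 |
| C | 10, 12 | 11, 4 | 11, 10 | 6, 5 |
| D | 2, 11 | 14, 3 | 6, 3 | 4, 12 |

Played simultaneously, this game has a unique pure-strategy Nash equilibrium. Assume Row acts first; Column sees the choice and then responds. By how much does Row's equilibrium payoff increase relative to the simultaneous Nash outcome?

Solve by backward induction (Row leads).
- A: BR = W, leader payoff 9.
- B: BR = X, leader payoff 11.
- C: BR = W, leader payoff 10.
- D: BR = Z, leader payoff 4.
Among 9, 11, 10, 4, the best is 11 at B. Subgame-perfect outcome: (B, X) with payoffs (11, 12).
For the simultaneous game, intersect best replies.
Row's best replies: W→C; X→D; Y→C; Z→C.
Column's best replies: A→W; B→X; C→W; D→Z.
The unique mutual best reply is (C, W), giving (10, 12).
Row's commitment gain: 11 − 10 = 1.

1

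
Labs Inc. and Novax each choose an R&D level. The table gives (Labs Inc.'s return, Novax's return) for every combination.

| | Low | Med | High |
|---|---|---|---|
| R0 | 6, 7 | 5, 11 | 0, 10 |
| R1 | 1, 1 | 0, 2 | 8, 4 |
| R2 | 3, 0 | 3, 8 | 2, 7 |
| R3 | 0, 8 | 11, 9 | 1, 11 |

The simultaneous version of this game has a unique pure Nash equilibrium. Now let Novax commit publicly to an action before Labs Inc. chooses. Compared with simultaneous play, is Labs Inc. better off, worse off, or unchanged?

Solve by backward induction (Novax leads).
- Low: Labs Inc. compares 6, 1, 3, 0 and picks R0; Novax would get 7.
- Med: Labs Inc. compares 5, 0, 3, 11 and picks R3; Novax would get 9.
- High: Labs Inc. compares 0, 8, 2, 1 and picks R1; Novax would get 4.
Among 7, 9, 4, the best is 9 at Med. Subgame-perfect outcome: (R3, Med) with payoffs (11, 9).
Now find the simultaneous Nash equilibrium.
Labs Inc.'s best replies: Low→R0; Med→R3; High→R1.
Novax's best replies: R0→Med; R1→High; R2→Med; R3→High.
Only (R1, High) has each player best-responding; Nash payoffs (8, 4).
Labs Inc. earns 11 sequentially versus 8 at the Nash outcome: better off.

better off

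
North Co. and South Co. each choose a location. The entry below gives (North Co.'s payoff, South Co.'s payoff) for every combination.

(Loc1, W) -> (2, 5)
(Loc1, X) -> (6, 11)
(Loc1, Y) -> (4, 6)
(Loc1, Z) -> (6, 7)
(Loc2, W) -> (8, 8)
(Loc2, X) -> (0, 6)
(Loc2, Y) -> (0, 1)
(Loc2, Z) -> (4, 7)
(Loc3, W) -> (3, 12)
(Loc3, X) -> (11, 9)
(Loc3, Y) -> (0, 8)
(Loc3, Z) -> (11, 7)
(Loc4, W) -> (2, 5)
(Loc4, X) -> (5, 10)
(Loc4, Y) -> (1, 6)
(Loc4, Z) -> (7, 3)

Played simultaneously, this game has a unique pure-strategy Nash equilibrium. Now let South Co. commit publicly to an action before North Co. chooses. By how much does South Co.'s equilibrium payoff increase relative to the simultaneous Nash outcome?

North Co. best-responds to each possible South Co. move:
- W: BR = Loc2, leader payoff 8.
- X: BR = Loc3, leader payoff 9.
- Y: BR = Loc1, leader payoff 6.
- Z: BR = Loc3, leader payoff 7.
South Co.'s induced payoffs are 8, 9, 6, 7, so South Co. commits to X. Subgame-perfect outcome: (Loc3, X) with payoffs (11, 9).
For the simultaneous game, intersect best replies.
North Co.'s best replies: W→Loc2; X→Loc3; Y→Loc1; Z→Loc3.
South Co.'s best replies: Loc1→X; Loc2→W; Loc3→W; Loc4→X.
The unique mutual best reply is (Loc2, W), giving (8, 8).
South Co.'s commitment gain: 9 − 8 = 1.

1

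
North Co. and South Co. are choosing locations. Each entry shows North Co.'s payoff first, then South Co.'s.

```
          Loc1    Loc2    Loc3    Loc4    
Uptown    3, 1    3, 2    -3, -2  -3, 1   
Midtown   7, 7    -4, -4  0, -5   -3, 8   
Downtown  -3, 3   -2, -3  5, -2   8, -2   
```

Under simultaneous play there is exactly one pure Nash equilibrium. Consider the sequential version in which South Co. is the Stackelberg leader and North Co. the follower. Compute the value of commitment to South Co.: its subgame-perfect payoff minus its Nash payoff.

Work backward from North Co.'s decision.
- Loc1: North Co. compares 3, 7, -3 and picks Midtown; South Co. would get 7.
- Loc2: North Co. compares 3, -4, -2 and picks Uptown; South Co. would get 2.
- Loc3: North Co. compares -3, 0, 5 and picks Downtown; South Co. would get -2.
- Loc4: North Co. compares -3, -3, 8 and picks Downtown; South Co. would get -2.
Maximizing over 7, 2, -2, -2, South Co. chooses Loc1. Subgame-perfect outcome: (Midtown, Loc1) with payoffs (7, 7).
Under simultaneous play:
North Co.'s best replies: Loc1→Midtown; Loc2→Uptown; Loc3→Downtown; Loc4→Downtown.
South Co.'s best replies: Uptown→Loc2; Midtown→Loc4; Downtown→Loc1.
The unique mutual best reply is (Uptown, Loc2), giving (3, 2).
South Co.'s commitment gain: 7 − 2 = 5.

5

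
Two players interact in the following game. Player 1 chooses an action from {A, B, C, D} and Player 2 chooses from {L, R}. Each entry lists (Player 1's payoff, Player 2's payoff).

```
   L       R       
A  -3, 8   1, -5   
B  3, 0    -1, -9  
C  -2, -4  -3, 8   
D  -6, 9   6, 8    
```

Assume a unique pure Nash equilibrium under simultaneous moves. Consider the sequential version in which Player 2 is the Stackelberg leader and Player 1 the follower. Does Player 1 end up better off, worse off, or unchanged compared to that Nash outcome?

better off

Player 1 best-responds to each possible Player 2 move:
- L: Player 1 compares -3, 3, -2, -6 and picks B; Player 2 would get 0.
- R: Player 1 compares 1, -1, -3, 6 and picks D; Player 2 would get 8.
Player 2's induced payoffs are 0, 8, so Player 2 commits to R. Subgame-perfect outcome: (D, R) with payoffs (6, 8).
Under simultaneous play:
Player 1's best replies: L→B; R→D.
Player 2's best replies: A→L; B→L; C→R; D→L.
Only (B, L) has each player best-responding; Nash payoffs (3, 0).
Player 1 earns 6 sequentially versus 3 at the Nash outcome: better off.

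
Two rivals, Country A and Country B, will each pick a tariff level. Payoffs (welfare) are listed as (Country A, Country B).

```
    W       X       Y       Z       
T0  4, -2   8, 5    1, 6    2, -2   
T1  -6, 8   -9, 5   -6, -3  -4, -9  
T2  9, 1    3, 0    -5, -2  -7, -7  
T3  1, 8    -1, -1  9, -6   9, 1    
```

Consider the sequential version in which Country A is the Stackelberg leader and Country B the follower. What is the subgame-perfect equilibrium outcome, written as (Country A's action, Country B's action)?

Backward induction with Country A moving first.
- T0 → Country B plays Y (best of -2, 5, 6, -2); Country A gets 1.
- T1 → Country B plays W (best of 8, 5, -3, -9); Country A gets -6.
- T2 → Country B plays W (best of 1, 0, -2, -7); Country A gets 9.
- T3 → Country B plays W (best of 8, -1, -6, 1); Country A gets 1.
Country A's induced payoffs are 1, -6, 9, 1, so Country A commits to T2. Subgame-perfect outcome: (T2, W) with payoffs (9, 1).

(T2, W)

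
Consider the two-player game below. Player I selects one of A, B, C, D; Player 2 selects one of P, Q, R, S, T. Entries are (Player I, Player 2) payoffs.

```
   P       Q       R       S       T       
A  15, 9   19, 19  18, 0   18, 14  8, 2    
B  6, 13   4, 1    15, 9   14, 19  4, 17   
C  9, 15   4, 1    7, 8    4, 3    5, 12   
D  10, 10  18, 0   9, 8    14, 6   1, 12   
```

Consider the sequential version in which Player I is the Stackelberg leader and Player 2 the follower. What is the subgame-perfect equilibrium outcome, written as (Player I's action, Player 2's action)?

Backward induction with Player I moving first.
- A → Player 2 plays Q (best of 9, 19, 0, 14, 2); Player I gets 19.
- B → Player 2 plays S (best of 13, 1, 9, 19, 17); Player I gets 14.
- C → Player 2 plays P (best of 15, 1, 8, 3, 12); Player I gets 9.
- D → Player 2 plays T (best of 10, 0, 8, 6, 12); Player I gets 1.
Player I's induced payoffs are 19, 14, 9, 1, so Player I commits to A. Subgame-perfect outcome: (A, Q) with payoffs (19, 19).

(A, Q)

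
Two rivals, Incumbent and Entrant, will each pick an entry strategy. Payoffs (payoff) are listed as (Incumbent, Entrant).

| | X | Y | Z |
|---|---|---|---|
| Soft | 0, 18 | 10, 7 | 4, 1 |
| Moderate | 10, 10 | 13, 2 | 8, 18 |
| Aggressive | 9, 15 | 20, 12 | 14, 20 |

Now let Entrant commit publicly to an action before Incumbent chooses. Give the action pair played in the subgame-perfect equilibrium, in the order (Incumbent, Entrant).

(Aggressive, Z)

Solve by backward induction (Entrant leads).
- X → Incumbent plays Moderate (best of 0, 10, 9); Entrant gets 10.
- Y → Incumbent plays Aggressive (best of 10, 13, 20); Entrant gets 12.
- Z → Incumbent plays Aggressive (best of 4, 8, 14); Entrant gets 20.
Among 10, 12, 20, the best is 20 at Z. Subgame-perfect outcome: (Aggressive, Z) with payoffs (14, 20).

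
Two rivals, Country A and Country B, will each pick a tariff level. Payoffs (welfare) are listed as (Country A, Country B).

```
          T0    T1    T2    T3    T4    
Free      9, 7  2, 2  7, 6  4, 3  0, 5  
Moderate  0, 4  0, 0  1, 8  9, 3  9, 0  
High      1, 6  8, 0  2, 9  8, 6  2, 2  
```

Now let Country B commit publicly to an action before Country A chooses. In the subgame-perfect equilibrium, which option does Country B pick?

T0

Country A best-responds to each possible Country B move:
- T0: BR = Free, leader payoff 7.
- T1: BR = High, leader payoff 0.
- T2: BR = Free, leader payoff 6.
- T3: BR = Moderate, leader payoff 3.
- T4: BR = Moderate, leader payoff 0.
Maximizing over 7, 0, 6, 3, 0, Country B chooses T0. Subgame-perfect outcome: (Free, T0) with payoffs (9, 7).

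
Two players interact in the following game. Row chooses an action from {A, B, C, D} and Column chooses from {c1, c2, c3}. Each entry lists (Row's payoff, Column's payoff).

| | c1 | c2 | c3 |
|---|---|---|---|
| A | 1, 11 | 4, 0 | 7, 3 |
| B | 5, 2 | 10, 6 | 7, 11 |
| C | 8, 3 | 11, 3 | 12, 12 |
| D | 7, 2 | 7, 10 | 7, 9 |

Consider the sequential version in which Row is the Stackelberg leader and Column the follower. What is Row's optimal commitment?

Work backward from Column's decision.
- A → Column plays c1 (best of 11, 0, 3); Row gets 1.
- B → Column plays c3 (best of 2, 6, 11); Row gets 7.
- C → Column plays c3 (best of 3, 3, 12); Row gets 12.
- D → Column plays c2 (best of 2, 10, 9); Row gets 7.
Among 1, 7, 12, 7, the best is 12 at C. Subgame-perfect outcome: (C, c3) with payoffs (12, 12).

C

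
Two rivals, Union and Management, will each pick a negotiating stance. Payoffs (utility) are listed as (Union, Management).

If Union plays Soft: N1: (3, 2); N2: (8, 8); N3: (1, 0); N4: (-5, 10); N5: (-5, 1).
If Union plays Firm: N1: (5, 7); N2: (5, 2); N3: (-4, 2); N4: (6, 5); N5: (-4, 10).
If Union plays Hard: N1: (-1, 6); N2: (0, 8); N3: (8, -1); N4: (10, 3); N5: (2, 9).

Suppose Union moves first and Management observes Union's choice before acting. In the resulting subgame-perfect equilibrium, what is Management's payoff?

Management best-responds to each possible Union move:
- Soft → Management plays N4 (best of 2, 8, 0, 10, 1); Union gets -5.
- Firm → Management plays N5 (best of 7, 2, 2, 5, 10); Union gets -4.
- Hard → Management plays N5 (best of 6, 8, -1, 3, 9); Union gets 2.
Among -5, -4, 2, the best is 2 at Hard. Subgame-perfect outcome: (Hard, N5) with payoffs (2, 9).

9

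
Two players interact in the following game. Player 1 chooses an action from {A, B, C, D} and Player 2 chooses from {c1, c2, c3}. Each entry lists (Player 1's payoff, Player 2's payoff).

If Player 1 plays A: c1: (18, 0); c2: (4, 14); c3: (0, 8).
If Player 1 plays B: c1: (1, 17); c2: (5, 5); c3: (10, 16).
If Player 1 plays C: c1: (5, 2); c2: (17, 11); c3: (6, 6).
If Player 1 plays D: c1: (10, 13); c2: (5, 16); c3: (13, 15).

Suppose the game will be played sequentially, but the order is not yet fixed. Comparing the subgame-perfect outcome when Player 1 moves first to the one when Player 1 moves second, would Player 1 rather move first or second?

first

If Player 1 leads: Player 2's best replies are A→c2, B→c1, C→c2, D→c2; Player 1's induced payoffs 4, 1, 17, 5; outcome (C, c2), payoffs (17, 11).
If Player 2 leads: Player 1's best replies are c1→A, c2→C, c3→D; Player 2's induced payoffs 0, 11, 15; outcome (D, c3), payoffs (13, 15).
Player 1 gets 17 moving first and 13 moving second, so Player 1 prefers to move first.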